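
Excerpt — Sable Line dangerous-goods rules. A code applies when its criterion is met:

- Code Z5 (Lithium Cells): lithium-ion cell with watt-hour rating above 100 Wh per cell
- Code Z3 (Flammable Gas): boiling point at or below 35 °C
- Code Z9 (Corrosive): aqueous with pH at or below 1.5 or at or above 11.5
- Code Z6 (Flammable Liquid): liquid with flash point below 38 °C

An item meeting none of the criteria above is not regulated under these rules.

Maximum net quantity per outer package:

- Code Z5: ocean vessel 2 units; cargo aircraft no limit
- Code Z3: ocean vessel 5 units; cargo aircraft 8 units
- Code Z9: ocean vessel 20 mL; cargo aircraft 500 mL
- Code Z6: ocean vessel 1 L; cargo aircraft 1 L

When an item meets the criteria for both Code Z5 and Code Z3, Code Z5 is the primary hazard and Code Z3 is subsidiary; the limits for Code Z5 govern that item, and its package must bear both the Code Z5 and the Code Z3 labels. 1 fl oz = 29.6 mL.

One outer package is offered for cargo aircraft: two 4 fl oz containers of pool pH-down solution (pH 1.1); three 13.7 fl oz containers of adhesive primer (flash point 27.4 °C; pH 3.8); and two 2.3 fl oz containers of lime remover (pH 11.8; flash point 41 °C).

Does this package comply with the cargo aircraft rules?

pH 1.1 meets the Code Z9 criterion (Corrosive), so the pool pH-down solution is Code Z9.
The adhesive primer has flash point 27.4 °C, which is < 38 °C, so it is Code Z6 (Flammable Liquid).
The lime remover has pH 11.8, which is ≥ 11.5, so it is Code Z9 (Corrosive).
Code Z6 quantity: three 13.7 fl oz containers = 1216.56 mL.
1216.56 mL > 1 L (cargo aircraft limit, Code Z6) — over the limit.
Total Code Z9: (two 4 fl oz containers = 236.8 mL) + (two 2.3 fl oz containers = 136.16 mL) = 372.96 mL.
372.96 mL is within the cargo aircraft limit of 500 mL for Code Z9.

No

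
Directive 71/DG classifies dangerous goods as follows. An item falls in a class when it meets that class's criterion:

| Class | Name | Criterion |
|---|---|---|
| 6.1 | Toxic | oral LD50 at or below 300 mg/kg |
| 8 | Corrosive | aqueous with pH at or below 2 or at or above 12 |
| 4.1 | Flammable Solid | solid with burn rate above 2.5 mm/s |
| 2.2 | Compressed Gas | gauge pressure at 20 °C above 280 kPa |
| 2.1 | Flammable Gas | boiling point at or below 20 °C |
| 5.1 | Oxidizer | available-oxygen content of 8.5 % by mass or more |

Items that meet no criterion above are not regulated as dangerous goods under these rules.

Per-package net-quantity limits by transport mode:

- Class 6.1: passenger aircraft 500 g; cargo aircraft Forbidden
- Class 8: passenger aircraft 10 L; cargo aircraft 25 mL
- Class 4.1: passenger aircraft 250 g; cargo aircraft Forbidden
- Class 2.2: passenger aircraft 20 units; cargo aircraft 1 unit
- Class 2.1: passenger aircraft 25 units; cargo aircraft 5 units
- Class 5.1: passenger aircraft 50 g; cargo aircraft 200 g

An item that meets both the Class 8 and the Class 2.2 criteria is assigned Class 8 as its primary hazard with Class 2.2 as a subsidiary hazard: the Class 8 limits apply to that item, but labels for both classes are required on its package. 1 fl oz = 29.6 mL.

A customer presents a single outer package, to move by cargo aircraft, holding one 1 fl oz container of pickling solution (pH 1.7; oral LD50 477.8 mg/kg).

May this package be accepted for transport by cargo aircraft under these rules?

Pickling solution: pH 1.7 ≤ 2 → Class 8 (Corrosive).
Class 8 quantity: one 1 fl oz container = 29.6 mL.
29.6 mL exceeds the cargo aircraft limit of 25 mL for Class 8.

No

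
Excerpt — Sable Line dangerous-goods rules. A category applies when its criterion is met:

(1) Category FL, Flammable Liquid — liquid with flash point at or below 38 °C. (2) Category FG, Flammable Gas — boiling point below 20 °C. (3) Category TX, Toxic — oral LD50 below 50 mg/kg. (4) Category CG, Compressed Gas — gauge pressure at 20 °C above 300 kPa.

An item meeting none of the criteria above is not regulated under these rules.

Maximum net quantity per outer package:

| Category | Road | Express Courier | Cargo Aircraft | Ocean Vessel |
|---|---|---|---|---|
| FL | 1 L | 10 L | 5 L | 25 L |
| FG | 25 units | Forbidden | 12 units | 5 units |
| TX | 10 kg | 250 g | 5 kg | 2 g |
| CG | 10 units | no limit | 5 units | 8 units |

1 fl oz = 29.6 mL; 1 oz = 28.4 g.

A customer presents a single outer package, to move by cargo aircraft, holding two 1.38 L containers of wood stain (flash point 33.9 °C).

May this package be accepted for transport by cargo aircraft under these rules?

Yes

The wood stain has flash point 33.9 °C, which is ≤ 38 °C, so it is Category FL (Flammable Liquid).
Category FL quantity: two 1.38 L containers = 2.76 L.
2.76 L is within the cargo aircraft limit of 5 L for Category FL.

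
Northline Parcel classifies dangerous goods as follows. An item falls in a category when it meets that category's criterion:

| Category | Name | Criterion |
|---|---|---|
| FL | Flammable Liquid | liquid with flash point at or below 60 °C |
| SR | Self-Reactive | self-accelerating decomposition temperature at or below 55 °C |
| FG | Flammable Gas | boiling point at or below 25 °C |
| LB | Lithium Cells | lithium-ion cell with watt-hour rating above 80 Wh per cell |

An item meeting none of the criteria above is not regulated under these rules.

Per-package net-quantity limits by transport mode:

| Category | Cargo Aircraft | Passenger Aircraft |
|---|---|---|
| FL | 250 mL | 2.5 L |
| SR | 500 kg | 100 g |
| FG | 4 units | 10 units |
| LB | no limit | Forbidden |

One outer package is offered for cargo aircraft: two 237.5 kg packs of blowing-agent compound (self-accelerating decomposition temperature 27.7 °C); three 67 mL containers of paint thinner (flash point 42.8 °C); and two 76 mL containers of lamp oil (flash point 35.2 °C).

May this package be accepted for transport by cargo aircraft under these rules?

No

The blowing-agent compound has self-accelerating decomposition temperature 27.7 °C, which is ≤ 55 °C, so it is Category SR (Self-Reactive).
Paint thinner: flash point 42.8 °C ≤ 60 °C → Category FL (Flammable Liquid).
Lamp oil: flash point 35.2 °C ≤ 60 °C → Category FL (Flammable Liquid).
Category FL net quantity: (three 67 mL containers = 201 mL) + (two 76 mL containers = 152 mL) = 353 mL.
353 mL exceeds the cargo aircraft limit of 250 mL for Category FL.
Category SR quantity: two 237.5 kg packs = 475 kg.
475 kg ≤ 500 kg (cargo aircraft limit, Category SR) — within limit.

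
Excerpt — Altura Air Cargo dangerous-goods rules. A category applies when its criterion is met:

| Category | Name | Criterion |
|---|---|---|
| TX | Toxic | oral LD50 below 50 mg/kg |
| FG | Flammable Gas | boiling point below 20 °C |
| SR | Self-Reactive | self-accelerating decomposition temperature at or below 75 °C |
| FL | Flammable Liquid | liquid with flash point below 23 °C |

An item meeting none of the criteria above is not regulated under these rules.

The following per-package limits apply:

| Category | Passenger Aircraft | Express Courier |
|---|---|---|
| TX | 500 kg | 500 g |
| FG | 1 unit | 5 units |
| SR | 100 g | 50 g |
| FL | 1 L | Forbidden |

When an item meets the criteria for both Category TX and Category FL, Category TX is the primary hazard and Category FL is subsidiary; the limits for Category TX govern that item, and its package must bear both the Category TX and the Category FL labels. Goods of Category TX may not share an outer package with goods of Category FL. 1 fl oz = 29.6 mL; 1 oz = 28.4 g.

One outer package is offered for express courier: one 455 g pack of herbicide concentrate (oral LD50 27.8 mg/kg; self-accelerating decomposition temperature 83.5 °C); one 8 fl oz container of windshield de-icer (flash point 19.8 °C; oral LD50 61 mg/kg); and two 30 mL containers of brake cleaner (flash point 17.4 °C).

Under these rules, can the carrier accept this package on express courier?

No

Oral LD50 27.8 mg/kg meets the Category TX criterion (Toxic), so the herbicide concentrate is Category TX.
Flash point 19.8 °C meets the Category FL criterion (Flammable Liquid), so the windshield de-icer is Category FL.
Flash point 17.4 °C meets the Category FL criterion (Flammable Liquid), so the brake cleaner is Category FL.
Category TX quantity: 455 g.
455 g is within the express courier limit of 500 g for Category TX.
Total Category FL: (one 8 fl oz container = 236.8 mL) + (two 30 mL containers = 60 mL) = 296.8 mL.
Category FL is Forbidden by express courier.
Category TX and Category FL may not share an outer package.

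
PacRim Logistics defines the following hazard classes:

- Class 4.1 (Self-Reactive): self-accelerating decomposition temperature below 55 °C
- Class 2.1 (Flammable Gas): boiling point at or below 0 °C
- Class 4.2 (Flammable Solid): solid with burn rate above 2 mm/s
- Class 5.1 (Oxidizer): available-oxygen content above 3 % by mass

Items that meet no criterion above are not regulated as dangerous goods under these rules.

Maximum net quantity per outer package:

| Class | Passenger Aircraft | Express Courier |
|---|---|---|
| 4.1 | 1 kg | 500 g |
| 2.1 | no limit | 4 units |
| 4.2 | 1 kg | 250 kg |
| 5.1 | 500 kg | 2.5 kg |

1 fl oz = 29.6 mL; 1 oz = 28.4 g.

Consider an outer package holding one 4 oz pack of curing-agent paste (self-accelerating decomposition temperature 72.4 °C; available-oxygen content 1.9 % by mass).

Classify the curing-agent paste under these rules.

self-accelerating decomposition temperature 72.4 °C is not below 55 °C, so Class 4.1 does not apply.
available-oxygen content 1.9 % by mass is not above 3 % by mass, so Class 5.1 does not apply.
No criterion is met, so the item is not regulated.

Not regulated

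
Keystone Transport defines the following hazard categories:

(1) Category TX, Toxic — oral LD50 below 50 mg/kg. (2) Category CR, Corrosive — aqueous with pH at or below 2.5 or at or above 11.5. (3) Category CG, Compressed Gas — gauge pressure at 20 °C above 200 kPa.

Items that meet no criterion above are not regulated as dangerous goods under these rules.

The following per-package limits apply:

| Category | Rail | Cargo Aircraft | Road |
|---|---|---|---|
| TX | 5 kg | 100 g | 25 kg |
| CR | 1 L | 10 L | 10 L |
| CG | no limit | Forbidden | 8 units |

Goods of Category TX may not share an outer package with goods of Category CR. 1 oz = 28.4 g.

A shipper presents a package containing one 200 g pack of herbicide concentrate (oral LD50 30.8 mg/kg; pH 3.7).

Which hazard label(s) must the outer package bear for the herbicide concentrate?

Oral LD50 30.8 mg/kg meets the Category TX criterion (Toxic), so the herbicide concentrate is Category TX.
Only the Category TX label is required.

Category TX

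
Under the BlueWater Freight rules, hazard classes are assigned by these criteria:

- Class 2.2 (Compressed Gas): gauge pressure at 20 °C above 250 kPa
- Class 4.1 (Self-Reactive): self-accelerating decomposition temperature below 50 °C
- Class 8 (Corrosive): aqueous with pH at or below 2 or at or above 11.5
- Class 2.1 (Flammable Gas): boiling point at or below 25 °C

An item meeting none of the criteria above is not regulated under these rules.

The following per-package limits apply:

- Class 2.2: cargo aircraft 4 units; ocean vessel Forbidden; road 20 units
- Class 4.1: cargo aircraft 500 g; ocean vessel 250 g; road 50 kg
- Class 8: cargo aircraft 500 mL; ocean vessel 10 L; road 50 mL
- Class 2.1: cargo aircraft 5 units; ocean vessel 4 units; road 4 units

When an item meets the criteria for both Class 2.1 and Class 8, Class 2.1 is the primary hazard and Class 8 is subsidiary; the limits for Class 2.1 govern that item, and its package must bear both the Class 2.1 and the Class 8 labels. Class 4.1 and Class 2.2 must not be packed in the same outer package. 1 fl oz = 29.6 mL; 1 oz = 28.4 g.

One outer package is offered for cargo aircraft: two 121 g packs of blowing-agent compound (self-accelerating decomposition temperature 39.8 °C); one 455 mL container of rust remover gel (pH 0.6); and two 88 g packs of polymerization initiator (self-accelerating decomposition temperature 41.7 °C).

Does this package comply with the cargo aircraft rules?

With self-accelerating decomposition temperature 39.8 °C (< 50 °C), the blowing-agent compound falls in Class 4.1.
pH 0.6 meets the Class 8 criterion (Corrosive), so the rust remover gel is Class 8.
With self-accelerating decomposition temperature 41.7 °C (< 50 °C), the polymerization initiator falls in Class 4.1.
Total Class 4.1: (two 121 g packs = 242 g) + (two 88 g packs = 176 g) = 418 g.
418 g is within the cargo aircraft limit of 500 g for Class 4.1.
Class 8 quantity: 455 mL.
455 mL ≤ 500 mL (cargo aircraft limit, Class 8) — within limit.
The segregation rule (Class 4.1 with Class 2.2) does not apply to Class 4.1 with Class 8.
Every hazard class is within its cargo aircraft limit and no segregation rule is violated.

Yes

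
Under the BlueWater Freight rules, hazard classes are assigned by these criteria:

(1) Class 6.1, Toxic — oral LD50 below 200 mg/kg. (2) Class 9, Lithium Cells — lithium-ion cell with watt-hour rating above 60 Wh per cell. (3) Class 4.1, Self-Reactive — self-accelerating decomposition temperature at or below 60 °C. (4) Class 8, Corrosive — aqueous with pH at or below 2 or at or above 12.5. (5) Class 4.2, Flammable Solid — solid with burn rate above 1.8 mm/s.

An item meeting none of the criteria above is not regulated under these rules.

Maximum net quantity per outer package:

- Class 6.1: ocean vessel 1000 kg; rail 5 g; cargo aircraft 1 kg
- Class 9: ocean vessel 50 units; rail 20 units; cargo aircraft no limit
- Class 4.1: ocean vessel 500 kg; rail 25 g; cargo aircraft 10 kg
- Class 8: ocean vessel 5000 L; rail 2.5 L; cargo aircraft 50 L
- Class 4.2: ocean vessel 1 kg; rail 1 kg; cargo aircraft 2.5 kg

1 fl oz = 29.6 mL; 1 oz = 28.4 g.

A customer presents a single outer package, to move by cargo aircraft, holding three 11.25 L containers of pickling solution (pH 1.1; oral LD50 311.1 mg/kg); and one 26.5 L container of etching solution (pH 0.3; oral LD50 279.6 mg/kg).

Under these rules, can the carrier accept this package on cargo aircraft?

The pickling solution has pH 1.1, which is ≤ 2, so it is Class 8 (Corrosive).
pH 0.3 meets the Class 8 criterion (Corrosive), so the etching solution is Class 8.
Total Class 8: (three 11.25 L containers = 33.75 L) + 26.5 L = 60.25 L.
60.25 L exceeds the cargo aircraft limit of 50 L for Class 8.

No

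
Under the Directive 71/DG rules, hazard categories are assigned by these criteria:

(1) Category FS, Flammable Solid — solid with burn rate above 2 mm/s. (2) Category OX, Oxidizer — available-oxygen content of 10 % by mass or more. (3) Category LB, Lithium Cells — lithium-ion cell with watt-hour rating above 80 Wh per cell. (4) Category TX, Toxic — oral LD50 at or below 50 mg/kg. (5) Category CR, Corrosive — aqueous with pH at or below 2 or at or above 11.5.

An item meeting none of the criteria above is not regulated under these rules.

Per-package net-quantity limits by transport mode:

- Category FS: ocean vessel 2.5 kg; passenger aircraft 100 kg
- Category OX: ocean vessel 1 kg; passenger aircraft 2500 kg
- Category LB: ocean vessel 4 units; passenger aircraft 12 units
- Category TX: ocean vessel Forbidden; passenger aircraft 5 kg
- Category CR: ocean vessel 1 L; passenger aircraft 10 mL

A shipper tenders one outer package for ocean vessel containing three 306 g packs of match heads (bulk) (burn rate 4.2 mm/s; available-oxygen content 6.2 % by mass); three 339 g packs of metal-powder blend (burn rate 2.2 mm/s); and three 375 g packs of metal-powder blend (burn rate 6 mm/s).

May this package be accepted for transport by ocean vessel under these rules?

The match heads (bulk) have burn rate 4.2 mm/s, which is > 2 mm/s, so they are Category FS (Flammable Solid).
Burn rate 2.2 mm/s meets the Category FS criterion (Flammable Solid), so the metal-powder blend is Category FS.
The metal-powder blend has burn rate 6 mm/s, which is > 2 mm/s, so it is Category FS (Flammable Solid).
Category FS net quantity: (three 306 g packs = 918 g) + (three 339 g packs = 1.017 kg) + (three 375 g packs = 1.125 kg) = 3.06 kg.
3.06 kg exceeds the ocean vessel limit of 2.5 kg for Category FS.

No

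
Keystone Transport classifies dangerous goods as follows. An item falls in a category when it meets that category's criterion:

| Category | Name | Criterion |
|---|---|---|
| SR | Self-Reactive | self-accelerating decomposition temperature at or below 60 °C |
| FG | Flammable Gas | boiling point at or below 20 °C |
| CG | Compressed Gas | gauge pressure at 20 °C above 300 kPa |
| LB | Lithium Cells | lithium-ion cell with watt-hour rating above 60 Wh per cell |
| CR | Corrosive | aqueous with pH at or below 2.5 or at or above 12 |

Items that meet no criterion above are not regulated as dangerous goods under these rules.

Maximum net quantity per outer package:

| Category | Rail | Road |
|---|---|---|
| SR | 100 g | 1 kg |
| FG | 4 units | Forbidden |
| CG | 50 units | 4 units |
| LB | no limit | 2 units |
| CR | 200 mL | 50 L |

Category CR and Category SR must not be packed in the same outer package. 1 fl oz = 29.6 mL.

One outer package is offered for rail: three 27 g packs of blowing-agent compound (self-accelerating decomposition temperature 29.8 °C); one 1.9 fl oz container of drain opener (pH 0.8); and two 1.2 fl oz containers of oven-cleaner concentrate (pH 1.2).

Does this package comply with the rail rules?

With self-accelerating decomposition temperature 29.8 °C (≤ 60 °C), the blowing-agent compound falls in Category SR.
The drain opener has pH 0.8, which is ≤ 2.5, so it is Category CR (Corrosive).
The oven-cleaner concentrate has pH 1.2, which is ≤ 2.5, so it is Category CR (Corrosive).
Total Category CR: (one 1.9 fl oz container = 56.24 mL) + (two 1.2 fl oz containers = 71.04 mL) = 127.28 mL.
127.28 mL is within the rail limit of 200 mL for Category CR.
Category SR quantity: three 27 g packs = 81 g.
81 g ≤ 100 g (rail limit, Category SR) — within limit.
Category CR and Category SR may not share an outer package.

No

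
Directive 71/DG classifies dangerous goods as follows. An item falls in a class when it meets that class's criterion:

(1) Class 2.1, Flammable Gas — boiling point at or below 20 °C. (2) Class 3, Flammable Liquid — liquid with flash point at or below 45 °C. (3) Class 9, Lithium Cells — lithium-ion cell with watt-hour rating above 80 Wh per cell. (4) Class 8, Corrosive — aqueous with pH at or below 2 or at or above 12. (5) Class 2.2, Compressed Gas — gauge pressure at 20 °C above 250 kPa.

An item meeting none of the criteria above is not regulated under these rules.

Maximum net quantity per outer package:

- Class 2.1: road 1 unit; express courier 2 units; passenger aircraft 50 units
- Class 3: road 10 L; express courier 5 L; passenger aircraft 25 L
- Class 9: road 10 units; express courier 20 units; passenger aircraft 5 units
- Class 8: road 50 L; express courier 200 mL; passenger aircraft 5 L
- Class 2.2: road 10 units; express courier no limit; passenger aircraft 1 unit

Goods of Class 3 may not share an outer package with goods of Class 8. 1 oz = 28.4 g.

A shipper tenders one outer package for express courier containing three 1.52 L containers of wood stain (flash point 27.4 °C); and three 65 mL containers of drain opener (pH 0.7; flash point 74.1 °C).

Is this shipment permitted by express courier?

The wood stain has flash point 27.4 °C, which is ≤ 45 °C, so it is Class 3 (Flammable Liquid).
The drain opener has pH 0.7, which is ≤ 2, so it is Class 8 (Corrosive).
Class 3 quantity: three 1.52 L containers = 4.56 L.
4.56 L is within the express courier limit of 5 L for Class 3.
Class 8 quantity: three 65 mL containers = 195 mL.
195 mL ≤ 200 mL (express courier limit, Class 8) — within limit.
Class 3 and Class 8 may not share an outer package.

No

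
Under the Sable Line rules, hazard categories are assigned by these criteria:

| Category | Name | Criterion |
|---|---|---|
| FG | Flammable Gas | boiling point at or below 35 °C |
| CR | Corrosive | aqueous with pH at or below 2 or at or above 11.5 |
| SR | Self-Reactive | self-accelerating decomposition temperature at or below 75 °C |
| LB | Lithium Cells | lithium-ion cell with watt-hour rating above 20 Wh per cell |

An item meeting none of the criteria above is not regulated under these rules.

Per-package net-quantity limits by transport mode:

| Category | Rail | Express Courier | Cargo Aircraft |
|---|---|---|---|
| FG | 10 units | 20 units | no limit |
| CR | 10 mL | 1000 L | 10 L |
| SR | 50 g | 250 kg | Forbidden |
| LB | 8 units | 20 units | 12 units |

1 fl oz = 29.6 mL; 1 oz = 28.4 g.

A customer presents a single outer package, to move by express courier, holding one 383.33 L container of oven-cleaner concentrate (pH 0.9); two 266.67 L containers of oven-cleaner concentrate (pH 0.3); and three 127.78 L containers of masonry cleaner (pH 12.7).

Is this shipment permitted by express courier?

pH 0.9 meets the Category CR criterion (Corrosive), so the oven-cleaner concentrate is Category CR.
pH 0.3 meets the Category CR criterion (Corrosive), so the oven-cleaner concentrate is Category CR.
The masonry cleaner has pH 12.7, which is ≥ 11.5, so it is Category CR (Corrosive).
Total Category CR: 383.33 L + (two 266.67 L containers = 533.34 L) + (three 127.78 L containers = 383.34 L) = 1300.01 L.
1300.01 L > 1000 L (express courier limit, Category CR) — over the limit.

No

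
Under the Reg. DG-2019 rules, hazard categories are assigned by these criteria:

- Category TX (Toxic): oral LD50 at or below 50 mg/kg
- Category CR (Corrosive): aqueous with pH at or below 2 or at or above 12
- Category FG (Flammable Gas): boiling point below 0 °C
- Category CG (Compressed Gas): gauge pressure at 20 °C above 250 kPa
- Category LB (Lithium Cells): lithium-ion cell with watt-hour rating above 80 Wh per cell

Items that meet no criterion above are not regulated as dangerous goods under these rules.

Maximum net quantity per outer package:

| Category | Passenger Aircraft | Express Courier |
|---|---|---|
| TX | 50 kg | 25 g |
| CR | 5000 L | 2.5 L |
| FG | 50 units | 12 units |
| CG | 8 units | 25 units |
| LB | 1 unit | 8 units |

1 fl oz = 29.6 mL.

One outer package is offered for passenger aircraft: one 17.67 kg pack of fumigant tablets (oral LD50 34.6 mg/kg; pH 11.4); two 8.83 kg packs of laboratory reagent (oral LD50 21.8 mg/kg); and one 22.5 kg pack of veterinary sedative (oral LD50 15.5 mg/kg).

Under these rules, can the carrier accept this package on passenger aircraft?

Fumigant tablets: oral LD50 34.6 mg/kg ≤ 50 mg/kg → Category TX (Toxic).
Laboratory reagent: oral LD50 21.8 mg/kg ≤ 50 mg/kg → Category TX (Toxic).
With oral LD50 15.5 mg/kg (≤ 50 mg/kg), the veterinary sedative falls in Category TX.
Category TX net quantity: 17.67 kg + (two 8.83 kg packs = 17.66 kg) + 22.5 kg = 57.83 kg.
57.83 kg > 50 kg (passenger aircraft limit, Category TX) — over the limit.

No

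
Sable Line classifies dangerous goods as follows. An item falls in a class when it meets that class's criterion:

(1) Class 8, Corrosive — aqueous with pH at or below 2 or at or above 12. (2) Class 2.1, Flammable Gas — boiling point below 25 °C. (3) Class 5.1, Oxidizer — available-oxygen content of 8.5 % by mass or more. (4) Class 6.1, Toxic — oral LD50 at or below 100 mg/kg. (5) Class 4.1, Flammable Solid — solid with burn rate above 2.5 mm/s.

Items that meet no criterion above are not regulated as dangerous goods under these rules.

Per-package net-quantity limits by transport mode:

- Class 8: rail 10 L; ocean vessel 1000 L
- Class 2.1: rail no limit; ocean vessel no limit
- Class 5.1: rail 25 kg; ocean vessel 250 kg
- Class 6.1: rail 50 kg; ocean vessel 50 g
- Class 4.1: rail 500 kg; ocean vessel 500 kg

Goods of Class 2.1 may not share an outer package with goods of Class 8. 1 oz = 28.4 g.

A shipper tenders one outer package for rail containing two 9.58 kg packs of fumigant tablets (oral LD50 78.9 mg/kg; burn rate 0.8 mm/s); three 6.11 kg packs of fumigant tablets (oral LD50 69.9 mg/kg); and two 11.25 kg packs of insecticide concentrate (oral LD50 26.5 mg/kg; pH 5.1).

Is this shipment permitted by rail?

Oral LD50 78.9 mg/kg meets the Class 6.1 criterion (Toxic), so the fumigant tablets are Class 6.1.
With oral LD50 69.9 mg/kg (≤ 100 mg/kg), the fumigant tablets fall in Class 6.1.
Oral LD50 26.5 mg/kg meets the Class 6.1 criterion (Toxic), so the insecticide concentrate is Class 6.1.
Total Class 6.1: (two 9.58 kg packs = 19.16 kg) + (three 6.11 kg packs = 18.33 kg) + (two 11.25 kg packs = 22.5 kg) = 59.99 kg.
59.99 kg exceeds the rail limit of 50 kg for Class 6.1.

No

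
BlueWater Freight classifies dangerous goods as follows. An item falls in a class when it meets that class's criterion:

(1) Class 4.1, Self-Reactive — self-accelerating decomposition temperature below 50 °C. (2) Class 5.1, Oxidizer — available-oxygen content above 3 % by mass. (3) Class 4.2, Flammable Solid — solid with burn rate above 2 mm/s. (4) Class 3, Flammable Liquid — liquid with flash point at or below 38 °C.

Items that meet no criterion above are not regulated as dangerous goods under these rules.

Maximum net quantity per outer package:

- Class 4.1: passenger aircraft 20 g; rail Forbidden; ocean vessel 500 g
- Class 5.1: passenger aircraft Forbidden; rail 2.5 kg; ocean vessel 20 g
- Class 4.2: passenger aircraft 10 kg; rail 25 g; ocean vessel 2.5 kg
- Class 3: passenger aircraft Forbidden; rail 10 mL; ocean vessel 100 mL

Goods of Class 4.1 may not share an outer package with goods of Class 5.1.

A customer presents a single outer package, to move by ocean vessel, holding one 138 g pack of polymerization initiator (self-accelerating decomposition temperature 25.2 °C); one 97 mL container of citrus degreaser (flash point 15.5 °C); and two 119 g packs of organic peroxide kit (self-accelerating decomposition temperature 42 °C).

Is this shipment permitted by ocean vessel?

Self-accelerating decomposition temperature 25.2 °C meets the Class 4.1 criterion (Self-Reactive), so the polymerization initiator is Class 4.1.
Flash point 15.5 °C meets the Class 3 criterion (Flammable Liquid), so the citrus degreaser is Class 3.
Self-accelerating decomposition temperature 42 °C meets the Class 4.1 criterion (Self-Reactive), so the organic peroxide kit is Class 4.1.
Class 4.1 net quantity: 138 g + (two 119 g packs = 238 g) = 376 g.
376 g ≤ 500 g (ocean vessel limit, Class 4.1) — within limit.
Class 3 quantity: 97 mL.
97 mL ≤ 100 mL (ocean vessel limit, Class 3) — within limit.
The segregation rule (Class 4.1 with Class 5.1) does not apply to Class 4.1 with Class 3.
Every hazard class is within its ocean vessel limit and no segregation rule is violated.

Yes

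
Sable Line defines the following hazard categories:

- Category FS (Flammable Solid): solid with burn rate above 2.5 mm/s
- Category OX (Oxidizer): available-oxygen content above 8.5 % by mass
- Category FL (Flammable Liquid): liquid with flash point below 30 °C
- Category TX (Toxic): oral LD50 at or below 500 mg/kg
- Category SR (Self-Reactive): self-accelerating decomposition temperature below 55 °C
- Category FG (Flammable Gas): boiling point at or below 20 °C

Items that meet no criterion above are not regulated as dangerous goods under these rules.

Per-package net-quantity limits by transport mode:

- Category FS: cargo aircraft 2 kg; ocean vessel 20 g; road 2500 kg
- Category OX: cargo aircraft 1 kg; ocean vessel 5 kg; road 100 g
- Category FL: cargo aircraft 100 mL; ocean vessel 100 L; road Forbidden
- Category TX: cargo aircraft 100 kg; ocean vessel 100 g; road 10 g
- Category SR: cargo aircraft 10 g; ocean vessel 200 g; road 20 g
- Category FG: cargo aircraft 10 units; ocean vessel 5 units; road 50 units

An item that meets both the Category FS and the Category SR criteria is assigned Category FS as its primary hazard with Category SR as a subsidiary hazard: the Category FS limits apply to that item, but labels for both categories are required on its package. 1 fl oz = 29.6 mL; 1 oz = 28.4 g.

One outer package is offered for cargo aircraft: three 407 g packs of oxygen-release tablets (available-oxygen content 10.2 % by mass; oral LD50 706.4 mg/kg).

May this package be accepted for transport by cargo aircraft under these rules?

Available-oxygen content 10.2 % by mass meets the Category OX criterion (Oxidizer), so the oxygen-release tablets are Category OX.
Category OX quantity: three 407 g packs = 1.221 kg.
1.221 kg > 1 kg (cargo aircraft limit, Category OX) — over the limit.

No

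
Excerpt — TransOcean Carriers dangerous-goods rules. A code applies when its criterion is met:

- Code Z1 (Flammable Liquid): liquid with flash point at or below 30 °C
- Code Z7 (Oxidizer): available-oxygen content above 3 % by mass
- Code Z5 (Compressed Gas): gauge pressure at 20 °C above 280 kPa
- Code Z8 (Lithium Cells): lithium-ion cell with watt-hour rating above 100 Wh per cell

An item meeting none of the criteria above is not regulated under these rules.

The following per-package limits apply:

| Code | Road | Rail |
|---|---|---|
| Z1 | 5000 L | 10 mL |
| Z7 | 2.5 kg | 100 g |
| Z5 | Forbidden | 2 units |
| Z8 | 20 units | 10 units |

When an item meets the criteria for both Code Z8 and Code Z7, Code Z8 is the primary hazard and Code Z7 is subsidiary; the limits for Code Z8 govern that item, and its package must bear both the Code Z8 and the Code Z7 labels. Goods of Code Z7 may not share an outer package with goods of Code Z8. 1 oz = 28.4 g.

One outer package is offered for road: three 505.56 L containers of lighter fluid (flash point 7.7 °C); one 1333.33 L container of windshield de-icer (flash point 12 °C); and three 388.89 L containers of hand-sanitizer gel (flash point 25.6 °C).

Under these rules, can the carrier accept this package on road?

Yes

Lighter fluid: flash point 7.7 °C ≤ 30 °C → Code Z1 (Flammable Liquid).
With flash point 12 °C (≤ 30 °C), the windshield de-icer falls in Code Z1.
Flash point 25.6 °C meets the Code Z1 criterion (Flammable Liquid), so the hand-sanitizer gel is Code Z1.
Code Z1 net quantity: (three 505.56 L containers = 1516.68 L) + 1333.33 L + (three 388.89 L containers = 1166.67 L) = 4016.68 L.
4016.68 L is within the road limit of 5000 L for Code Z1.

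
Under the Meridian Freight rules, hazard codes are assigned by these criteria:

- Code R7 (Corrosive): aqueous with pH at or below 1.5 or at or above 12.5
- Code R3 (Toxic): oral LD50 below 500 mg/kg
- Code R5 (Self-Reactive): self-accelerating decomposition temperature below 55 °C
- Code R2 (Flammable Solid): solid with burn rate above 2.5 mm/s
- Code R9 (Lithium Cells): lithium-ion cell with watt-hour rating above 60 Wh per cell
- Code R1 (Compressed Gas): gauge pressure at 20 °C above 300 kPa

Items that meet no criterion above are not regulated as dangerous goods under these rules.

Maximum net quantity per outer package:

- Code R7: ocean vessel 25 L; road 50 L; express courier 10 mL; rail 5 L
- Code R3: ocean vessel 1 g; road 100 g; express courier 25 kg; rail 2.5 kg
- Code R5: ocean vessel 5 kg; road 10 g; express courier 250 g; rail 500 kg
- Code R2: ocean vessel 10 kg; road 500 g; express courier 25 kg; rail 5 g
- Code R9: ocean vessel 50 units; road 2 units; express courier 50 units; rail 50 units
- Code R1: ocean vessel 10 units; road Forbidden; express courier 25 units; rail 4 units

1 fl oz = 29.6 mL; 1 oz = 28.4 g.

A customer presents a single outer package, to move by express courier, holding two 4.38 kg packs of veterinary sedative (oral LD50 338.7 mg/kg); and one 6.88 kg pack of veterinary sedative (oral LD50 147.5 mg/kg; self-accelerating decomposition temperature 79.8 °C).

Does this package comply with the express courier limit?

The veterinary sedative has oral LD50 338.7 mg/kg, which is < 500 mg/kg, so it is Code R3 (Toxic).
Veterinary sedative: oral LD50 147.5 mg/kg < 500 mg/kg → Code R3 (Toxic).
Total Code R3: (two 4.38 kg packs = 8.76 kg) + 6.88 kg = 15.64 kg.
That is within the Code R3 express courier limit of 25 kg.

Yes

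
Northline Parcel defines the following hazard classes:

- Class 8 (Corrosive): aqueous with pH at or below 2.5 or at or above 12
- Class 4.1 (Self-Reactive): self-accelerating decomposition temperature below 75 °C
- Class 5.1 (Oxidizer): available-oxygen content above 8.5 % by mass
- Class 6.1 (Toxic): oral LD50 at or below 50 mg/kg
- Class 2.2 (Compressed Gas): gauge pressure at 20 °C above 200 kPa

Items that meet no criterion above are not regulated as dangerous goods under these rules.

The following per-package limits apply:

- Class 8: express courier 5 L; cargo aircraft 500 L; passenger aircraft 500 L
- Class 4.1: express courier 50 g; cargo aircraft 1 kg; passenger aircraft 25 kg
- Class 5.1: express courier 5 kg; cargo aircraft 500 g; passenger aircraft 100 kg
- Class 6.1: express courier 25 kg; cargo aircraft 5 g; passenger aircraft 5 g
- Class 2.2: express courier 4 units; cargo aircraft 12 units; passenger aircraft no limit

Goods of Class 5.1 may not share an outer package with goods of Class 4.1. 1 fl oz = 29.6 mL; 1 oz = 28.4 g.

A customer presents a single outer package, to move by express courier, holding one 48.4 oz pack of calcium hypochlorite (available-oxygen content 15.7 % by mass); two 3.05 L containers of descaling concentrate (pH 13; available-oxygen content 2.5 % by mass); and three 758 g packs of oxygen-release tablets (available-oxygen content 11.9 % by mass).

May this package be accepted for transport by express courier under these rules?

The calcium hypochlorite has available-oxygen content 15.7 % by mass, which is > 8.5 % by mass, so it is Class 5.1 (Oxidizer).
pH 13 meets the Class 8 criterion (Corrosive), so the descaling concentrate is Class 8.
The oxygen-release tablets have available-oxygen content 11.9 % by mass, which is > 8.5 % by mass, so they are Class 5.1 (Oxidizer).
Class 5.1 net quantity: (one 48.4 oz pack = 1374.56 g) + (three 758 g packs = 2.274 kg) = 3648.56 g.
That is within the Class 5.1 express courier limit of 5 kg.
Class 8 quantity: two 3.05 L containers = 6.1 L.
That exceeds the Class 8 express courier limit of 5 L.
The segregation rule (Class 5.1 with Class 4.1) does not apply to Class 5.1 with Class 8.

No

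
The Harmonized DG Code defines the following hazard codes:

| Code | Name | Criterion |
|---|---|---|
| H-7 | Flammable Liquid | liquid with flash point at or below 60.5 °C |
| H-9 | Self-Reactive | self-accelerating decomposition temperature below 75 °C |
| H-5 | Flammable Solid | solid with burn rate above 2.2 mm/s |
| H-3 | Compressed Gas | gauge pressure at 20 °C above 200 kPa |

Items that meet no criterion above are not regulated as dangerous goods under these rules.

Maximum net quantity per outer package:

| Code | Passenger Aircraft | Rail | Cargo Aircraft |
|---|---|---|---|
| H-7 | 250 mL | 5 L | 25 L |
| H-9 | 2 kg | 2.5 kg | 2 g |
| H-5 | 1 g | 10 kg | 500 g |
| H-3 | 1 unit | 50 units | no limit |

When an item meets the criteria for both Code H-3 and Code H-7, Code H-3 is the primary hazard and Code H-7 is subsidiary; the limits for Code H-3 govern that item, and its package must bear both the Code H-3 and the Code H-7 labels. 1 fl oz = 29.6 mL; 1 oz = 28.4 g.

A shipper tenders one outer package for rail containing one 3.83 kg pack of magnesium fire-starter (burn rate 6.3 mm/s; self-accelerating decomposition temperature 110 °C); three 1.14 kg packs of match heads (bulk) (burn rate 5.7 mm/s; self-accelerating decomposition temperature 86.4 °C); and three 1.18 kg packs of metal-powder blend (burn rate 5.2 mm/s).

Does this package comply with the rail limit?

With burn rate 6.3 mm/s (> 2.2 mm/s), the magnesium fire-starter falls in Code H-5.
With burn rate 5.7 mm/s (> 2.2 mm/s), the match heads (bulk) fall in Code H-5.
With burn rate 5.2 mm/s (> 2.2 mm/s), the metal-powder blend falls in Code H-5.
Total Code H-5: 3.83 kg + (three 1.14 kg packs = 3.42 kg) + (three 1.18 kg packs = 3.54 kg) = 10.79 kg.
10.79 kg > 10 kg (rail limit, Code H-5) — over the limit.

No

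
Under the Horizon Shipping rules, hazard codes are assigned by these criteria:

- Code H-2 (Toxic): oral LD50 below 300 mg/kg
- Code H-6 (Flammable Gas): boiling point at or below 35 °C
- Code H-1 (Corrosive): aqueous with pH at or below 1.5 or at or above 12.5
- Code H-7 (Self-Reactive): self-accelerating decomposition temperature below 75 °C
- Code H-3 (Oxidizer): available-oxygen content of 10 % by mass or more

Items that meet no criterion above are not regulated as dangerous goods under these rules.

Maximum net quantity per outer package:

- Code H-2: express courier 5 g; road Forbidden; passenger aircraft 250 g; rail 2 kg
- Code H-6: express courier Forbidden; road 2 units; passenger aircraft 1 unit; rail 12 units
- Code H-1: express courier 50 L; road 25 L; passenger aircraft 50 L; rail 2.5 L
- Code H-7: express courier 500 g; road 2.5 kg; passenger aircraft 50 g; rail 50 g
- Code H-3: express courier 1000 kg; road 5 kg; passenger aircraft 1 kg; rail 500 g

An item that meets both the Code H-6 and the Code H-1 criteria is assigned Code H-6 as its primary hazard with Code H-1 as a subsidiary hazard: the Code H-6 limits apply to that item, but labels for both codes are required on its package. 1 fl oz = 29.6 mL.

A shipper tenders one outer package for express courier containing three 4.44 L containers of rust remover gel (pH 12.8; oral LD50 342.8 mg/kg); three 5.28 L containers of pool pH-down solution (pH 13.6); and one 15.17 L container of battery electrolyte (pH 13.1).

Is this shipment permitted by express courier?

The rust remover gel has pH 12.8, which is ≥ 12.5, so it is Code H-1 (Corrosive).
pH 13.6 meets the Code H-1 criterion (Corrosive), so the pool pH-down solution is Code H-1.
Battery electrolyte: pH 13.1 ≥ 12.5 → Code H-1 (Corrosive).
Code H-1 net quantity: (three 4.44 L containers = 13.32 L) + (three 5.28 L containers = 15.84 L) + 15.17 L = 44.33 L.
That is within the Code H-1 express courier limit of 50 L.

Yes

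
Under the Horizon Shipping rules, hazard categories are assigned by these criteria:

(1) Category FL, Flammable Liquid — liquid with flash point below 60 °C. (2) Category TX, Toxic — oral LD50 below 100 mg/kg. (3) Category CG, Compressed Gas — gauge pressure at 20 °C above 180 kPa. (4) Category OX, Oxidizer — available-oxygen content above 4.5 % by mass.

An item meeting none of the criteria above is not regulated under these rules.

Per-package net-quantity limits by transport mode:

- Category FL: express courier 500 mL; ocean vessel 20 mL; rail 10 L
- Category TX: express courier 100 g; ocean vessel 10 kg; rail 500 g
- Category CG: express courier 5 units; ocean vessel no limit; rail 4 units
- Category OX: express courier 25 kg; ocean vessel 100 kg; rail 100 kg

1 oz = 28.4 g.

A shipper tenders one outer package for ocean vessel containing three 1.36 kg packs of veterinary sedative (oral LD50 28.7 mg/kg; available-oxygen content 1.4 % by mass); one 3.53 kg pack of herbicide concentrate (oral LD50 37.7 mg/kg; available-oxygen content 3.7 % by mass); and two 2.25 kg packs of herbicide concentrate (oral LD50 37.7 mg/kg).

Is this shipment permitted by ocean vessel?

With oral LD50 28.7 mg/kg (< 100 mg/kg), the veterinary sedative falls in Category TX.
With oral LD50 37.7 mg/kg (< 100 mg/kg), the herbicide concentrate falls in Category TX.
The herbicide concentrate has oral LD50 37.7 mg/kg, which is < 100 mg/kg, so it is Category TX (Toxic).
Total Category TX: (three 1.36 kg packs = 4.08 kg) + 3.53 kg + (two 2.25 kg packs = 4.5 kg) = 12.11 kg.
12.11 kg > 10 kg (ocean vessel limit, Category TX) — over the limit.

No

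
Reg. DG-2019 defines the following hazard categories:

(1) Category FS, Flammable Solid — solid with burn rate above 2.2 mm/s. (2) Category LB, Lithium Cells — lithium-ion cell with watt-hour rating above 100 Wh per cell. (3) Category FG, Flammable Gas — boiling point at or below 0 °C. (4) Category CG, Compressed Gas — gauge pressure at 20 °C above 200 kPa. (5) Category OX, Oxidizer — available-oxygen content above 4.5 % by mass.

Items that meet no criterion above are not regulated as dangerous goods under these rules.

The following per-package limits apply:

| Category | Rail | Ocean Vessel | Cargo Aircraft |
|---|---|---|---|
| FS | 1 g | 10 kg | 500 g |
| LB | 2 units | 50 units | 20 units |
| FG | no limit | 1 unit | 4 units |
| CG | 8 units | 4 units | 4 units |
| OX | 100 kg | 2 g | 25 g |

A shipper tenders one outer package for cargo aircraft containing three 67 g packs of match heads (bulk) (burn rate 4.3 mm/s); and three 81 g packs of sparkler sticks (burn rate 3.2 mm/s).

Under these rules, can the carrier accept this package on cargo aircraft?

Match heads (bulk): burn rate 4.3 mm/s > 2.2 mm/s → Category FS (Flammable Solid).
Burn rate 3.2 mm/s meets the Category FS criterion (Flammable Solid), so the sparkler sticks are Category FS.
Total Category FS: (three 67 g packs = 201 g) + (three 81 g packs = 243 g) = 444 g.
That is within the Category FS cargo aircraft limit of 500 g.

Yes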